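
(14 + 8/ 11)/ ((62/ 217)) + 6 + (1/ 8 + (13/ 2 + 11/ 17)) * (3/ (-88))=685737/ 11968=57.30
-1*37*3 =-111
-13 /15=-0.87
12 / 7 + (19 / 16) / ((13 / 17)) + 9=12.27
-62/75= -0.83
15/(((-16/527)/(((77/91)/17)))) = -5115/208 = -24.59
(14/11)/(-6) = -7/33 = -0.21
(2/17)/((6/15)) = 5/17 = 0.29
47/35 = 1.34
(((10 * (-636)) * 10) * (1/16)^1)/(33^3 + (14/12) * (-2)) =-11925/107804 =-0.11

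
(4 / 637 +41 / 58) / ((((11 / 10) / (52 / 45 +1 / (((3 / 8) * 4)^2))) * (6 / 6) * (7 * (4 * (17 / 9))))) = 474282 / 24181157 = 0.02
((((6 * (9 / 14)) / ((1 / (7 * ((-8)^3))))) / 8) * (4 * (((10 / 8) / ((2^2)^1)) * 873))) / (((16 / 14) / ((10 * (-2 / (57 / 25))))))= 274995000 / 19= 14473421.05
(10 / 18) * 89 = 49.44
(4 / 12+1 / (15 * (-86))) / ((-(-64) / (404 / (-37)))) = -0.06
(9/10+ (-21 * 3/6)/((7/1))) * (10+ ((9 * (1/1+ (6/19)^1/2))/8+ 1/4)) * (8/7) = -5268/665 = -7.92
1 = 1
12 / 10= 1.20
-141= -141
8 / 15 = 0.53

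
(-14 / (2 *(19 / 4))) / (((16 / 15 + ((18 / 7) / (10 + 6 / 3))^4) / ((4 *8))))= -516311040 / 11701549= -44.12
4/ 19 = 0.21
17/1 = 17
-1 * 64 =-64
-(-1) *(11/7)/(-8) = -11/56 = -0.20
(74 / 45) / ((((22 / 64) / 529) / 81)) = 11274048 / 55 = 204982.69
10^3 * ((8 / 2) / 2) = 2000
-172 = -172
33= 33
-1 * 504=-504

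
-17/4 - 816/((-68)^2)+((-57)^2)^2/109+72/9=717834555/7412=96847.62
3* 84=252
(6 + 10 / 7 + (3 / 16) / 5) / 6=4181 / 3360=1.24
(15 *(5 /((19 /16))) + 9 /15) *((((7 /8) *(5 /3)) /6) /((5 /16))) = 4711 /95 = 49.59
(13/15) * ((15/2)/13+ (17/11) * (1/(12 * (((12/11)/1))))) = 1301/2160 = 0.60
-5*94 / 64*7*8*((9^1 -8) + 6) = -11515 / 4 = -2878.75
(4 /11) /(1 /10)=40 /11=3.64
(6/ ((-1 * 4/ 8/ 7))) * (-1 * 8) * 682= 458304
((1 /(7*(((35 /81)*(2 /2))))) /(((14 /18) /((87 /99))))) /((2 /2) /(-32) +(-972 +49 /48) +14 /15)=-676512 /1756848401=-0.00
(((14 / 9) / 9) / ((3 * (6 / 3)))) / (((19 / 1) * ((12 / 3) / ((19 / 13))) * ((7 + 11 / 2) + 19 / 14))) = 49 / 1225692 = 0.00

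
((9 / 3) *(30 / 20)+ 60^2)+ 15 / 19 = 3605.29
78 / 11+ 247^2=671177 / 11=61016.09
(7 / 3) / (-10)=-7 / 30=-0.23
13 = 13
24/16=3/2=1.50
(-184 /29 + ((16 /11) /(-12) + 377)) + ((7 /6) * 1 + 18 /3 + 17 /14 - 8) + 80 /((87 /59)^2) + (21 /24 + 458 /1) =4040442467 /4662504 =866.58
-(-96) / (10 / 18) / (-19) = -864 / 95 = -9.09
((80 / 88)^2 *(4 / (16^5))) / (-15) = -5 / 23789568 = -0.00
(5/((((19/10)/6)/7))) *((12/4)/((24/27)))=14175/38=373.03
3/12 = 0.25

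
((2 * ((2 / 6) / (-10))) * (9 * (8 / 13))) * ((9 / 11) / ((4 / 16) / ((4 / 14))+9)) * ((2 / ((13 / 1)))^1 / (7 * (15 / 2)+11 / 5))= -6912 / 80332967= -0.00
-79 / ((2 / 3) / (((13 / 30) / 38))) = -1027 / 760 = -1.35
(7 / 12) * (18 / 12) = 7 / 8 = 0.88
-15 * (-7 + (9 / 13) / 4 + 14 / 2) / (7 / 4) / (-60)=9 / 364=0.02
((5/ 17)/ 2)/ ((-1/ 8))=-20/ 17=-1.18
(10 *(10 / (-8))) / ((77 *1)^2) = -25 / 11858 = -0.00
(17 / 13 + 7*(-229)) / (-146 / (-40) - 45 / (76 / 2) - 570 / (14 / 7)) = 7912360 / 1395719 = 5.67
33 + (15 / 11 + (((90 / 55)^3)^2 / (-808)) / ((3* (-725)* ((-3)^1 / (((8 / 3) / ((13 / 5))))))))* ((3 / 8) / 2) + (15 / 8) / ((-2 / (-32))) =341356642592319 / 5396458255760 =63.26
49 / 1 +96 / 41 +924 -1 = 39948 / 41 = 974.34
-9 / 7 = -1.29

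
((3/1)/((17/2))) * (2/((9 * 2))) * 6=4/17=0.24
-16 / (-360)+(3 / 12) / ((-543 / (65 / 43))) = 61289 / 1400940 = 0.04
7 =7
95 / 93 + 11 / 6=177 / 62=2.85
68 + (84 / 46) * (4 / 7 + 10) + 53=140.30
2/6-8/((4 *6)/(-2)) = 1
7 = 7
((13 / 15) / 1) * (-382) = -4966 / 15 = -331.07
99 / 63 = 1.57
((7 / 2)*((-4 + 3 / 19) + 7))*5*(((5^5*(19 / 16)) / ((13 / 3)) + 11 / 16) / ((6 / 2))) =7799225 / 494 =15787.90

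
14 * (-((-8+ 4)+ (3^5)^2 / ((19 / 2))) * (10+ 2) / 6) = -3304616 / 19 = -173927.16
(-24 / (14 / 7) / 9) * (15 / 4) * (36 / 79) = -180 / 79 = -2.28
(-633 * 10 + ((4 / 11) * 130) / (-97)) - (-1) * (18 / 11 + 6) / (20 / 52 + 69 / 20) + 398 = -6308855628 / 1063799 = -5930.50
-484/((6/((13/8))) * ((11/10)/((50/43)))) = -17875/129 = -138.57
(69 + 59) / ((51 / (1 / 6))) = 64 / 153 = 0.42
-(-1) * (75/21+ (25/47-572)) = -186838/329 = -567.90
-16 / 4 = -4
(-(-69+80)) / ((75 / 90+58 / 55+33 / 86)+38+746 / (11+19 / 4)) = -1638945 / 13057427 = -0.13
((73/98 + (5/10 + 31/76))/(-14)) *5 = -30775/52136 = -0.59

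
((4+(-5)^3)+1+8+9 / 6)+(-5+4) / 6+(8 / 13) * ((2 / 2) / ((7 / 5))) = -30092 / 273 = -110.23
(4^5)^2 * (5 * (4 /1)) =20971520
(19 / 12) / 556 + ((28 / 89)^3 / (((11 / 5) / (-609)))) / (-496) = 32441375431 / 1603911630288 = 0.02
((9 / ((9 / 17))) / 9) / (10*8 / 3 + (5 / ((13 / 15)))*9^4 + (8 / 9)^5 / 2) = 1449981 / 29077219987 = 0.00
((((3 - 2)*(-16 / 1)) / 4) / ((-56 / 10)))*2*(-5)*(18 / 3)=-42.86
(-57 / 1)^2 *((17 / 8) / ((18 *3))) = 6137 / 48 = 127.85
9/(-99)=-1/11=-0.09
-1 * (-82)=82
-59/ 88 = -0.67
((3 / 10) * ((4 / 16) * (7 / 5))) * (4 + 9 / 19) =357 / 760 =0.47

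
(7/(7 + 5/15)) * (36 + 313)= 7329/22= 333.14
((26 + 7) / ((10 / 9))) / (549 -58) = 297 / 4910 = 0.06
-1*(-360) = 360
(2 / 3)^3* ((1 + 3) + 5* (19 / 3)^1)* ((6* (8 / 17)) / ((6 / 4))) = 27392 / 1377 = 19.89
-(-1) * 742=742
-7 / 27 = -0.26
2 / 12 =1 / 6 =0.17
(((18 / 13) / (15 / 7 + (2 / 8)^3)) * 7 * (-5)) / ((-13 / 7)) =1975680 / 163423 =12.09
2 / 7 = 0.29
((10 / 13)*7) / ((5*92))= 7 / 598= 0.01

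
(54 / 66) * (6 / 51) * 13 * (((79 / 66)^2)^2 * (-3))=-506351053 / 65708808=-7.71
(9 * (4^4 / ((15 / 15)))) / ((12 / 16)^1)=3072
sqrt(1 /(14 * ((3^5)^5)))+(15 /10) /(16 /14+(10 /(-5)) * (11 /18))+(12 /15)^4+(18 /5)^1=-18613 /1250+sqrt(42) /22320522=-14.89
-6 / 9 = -2 / 3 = -0.67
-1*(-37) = 37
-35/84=-5/12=-0.42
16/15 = 1.07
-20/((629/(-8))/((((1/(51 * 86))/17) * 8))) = 640/23449749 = 0.00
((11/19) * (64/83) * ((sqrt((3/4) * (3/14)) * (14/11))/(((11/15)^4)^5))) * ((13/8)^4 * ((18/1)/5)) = 51285235032614650726318359375 * sqrt(14)/67899311488553416608638528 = 2826.12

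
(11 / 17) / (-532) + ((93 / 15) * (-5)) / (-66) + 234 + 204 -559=-35972873 / 298452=-120.53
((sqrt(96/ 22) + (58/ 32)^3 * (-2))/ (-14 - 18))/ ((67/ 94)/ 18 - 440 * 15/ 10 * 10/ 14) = -72215829/ 91474018304 + 2961 * sqrt(33)/ 122828882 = -0.00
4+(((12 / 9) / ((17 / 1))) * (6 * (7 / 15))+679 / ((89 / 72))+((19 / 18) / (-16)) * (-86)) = 609166397 / 1089360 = 559.20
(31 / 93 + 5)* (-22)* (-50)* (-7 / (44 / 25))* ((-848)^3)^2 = -26029939191426580480000 / 3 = -8676646397142193493333.33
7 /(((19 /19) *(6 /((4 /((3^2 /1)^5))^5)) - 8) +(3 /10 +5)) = 17920 /10768469815377788831546823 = 0.00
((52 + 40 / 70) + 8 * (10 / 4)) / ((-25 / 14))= -1016 / 25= -40.64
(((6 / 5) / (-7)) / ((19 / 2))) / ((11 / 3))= -36 / 7315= -0.00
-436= -436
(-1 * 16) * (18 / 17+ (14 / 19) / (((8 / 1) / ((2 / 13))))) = -72088 / 4199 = -17.17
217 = 217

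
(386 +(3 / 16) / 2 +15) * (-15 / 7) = -192525 / 224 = -859.49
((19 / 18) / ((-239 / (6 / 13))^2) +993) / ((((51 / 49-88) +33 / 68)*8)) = -7985033787535 / 5562915827638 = -1.44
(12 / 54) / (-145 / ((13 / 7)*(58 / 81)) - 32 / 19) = -988 / 492273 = -0.00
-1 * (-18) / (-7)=-18 / 7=-2.57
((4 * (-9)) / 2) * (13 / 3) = -78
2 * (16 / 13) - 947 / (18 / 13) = -159467 / 234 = -681.48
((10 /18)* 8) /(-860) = -2 /387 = -0.01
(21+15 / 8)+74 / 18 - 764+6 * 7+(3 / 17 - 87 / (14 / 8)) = -6379319 / 8568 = -744.55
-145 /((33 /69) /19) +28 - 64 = -63761 /11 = -5796.45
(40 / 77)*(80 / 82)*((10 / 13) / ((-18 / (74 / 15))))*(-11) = 118400 / 100737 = 1.18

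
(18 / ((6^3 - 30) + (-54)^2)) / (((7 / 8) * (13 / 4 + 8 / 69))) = 6624 / 3362051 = 0.00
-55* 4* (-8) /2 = 880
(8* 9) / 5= 72 / 5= 14.40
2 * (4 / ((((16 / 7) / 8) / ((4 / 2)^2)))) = 112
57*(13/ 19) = 39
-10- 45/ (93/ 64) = -1270/ 31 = -40.97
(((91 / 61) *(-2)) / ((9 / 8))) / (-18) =728 / 4941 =0.15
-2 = -2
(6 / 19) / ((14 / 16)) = 48 / 133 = 0.36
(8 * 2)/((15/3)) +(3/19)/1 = 319/95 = 3.36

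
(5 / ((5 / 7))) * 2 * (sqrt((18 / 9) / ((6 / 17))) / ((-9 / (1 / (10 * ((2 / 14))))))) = -49 * sqrt(51) / 135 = -2.59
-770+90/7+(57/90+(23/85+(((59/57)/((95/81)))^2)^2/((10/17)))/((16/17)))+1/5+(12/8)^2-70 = -29341144293948458381/35665482386100000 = -822.68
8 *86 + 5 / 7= 4821 / 7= 688.71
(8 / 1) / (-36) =-2 / 9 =-0.22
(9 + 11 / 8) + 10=163 / 8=20.38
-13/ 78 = -1/ 6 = -0.17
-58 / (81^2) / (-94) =29 / 308367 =0.00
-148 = -148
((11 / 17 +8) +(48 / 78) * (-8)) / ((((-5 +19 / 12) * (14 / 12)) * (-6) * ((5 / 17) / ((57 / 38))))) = 14814 / 18655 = 0.79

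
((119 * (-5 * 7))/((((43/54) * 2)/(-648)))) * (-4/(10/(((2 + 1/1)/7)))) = -12492144/43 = -290514.98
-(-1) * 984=984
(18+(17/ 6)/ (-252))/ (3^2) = 27199/ 13608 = 2.00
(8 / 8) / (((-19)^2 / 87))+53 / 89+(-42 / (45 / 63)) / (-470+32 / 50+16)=58640369 / 60691681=0.97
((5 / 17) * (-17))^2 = 25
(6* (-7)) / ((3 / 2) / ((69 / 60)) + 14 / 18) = -8694 / 431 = -20.17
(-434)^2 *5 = 941780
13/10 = 1.30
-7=-7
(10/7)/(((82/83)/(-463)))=-192145/287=-669.49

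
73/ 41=1.78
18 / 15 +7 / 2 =47 / 10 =4.70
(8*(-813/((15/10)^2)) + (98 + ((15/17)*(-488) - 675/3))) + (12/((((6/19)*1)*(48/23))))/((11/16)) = -3421.77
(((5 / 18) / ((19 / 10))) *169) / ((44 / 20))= 21125 / 1881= 11.23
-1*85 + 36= -49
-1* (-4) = 4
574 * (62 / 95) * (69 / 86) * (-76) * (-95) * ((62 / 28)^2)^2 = 52167790.88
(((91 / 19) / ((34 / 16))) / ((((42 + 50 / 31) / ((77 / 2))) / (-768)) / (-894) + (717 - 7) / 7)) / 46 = 37284863616 / 77183034528781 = 0.00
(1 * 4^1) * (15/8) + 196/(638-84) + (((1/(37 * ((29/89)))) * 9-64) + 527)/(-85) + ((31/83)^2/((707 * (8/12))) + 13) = 378944184000685/24609569181911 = 15.40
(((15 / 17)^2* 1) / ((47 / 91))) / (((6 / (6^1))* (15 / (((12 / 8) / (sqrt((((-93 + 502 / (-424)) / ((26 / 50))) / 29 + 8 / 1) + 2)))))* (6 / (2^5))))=4368* sqrt(5995598765) / 815156579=0.41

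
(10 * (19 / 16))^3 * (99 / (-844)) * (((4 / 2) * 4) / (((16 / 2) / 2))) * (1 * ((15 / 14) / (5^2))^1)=-50928075 / 3024896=-16.84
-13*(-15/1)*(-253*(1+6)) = -345345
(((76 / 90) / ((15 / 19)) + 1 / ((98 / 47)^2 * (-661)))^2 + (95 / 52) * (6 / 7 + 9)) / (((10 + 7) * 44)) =415595284265271560267 / 16231813063136503560000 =0.03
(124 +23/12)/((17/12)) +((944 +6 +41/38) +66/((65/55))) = 9202591/8398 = 1095.81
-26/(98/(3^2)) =-117/49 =-2.39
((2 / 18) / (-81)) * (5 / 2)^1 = -5 / 1458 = -0.00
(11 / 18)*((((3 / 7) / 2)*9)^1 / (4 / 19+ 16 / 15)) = 9405 / 10192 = 0.92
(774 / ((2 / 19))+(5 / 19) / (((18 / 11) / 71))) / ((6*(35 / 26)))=911.79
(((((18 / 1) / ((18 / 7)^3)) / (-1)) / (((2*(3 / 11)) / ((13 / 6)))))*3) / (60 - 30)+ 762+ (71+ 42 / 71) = 6899855921 / 8281440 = 833.17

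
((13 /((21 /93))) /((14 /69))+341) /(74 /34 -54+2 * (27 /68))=-208165 /17003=-12.24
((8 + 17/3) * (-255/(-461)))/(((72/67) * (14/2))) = 1.00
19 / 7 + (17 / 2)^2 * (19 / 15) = 39577 / 420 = 94.23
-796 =-796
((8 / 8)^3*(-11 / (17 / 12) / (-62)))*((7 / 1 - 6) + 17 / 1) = 1188 / 527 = 2.25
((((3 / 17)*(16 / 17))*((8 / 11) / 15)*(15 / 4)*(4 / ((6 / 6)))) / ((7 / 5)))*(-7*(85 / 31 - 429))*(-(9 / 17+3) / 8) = -190281600 / 1675333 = -113.58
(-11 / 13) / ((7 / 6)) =-66 / 91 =-0.73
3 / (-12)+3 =11 / 4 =2.75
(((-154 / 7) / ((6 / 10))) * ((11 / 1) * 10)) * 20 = -242000 / 3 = -80666.67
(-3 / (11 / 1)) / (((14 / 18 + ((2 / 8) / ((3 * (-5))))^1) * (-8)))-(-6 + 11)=-14935 / 3014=-4.96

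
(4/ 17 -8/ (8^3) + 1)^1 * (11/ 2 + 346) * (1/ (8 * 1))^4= 0.10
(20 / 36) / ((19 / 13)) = 65 / 171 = 0.38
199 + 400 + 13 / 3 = 1810 / 3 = 603.33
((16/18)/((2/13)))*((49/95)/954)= 1274/407835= 0.00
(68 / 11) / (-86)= -34 / 473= -0.07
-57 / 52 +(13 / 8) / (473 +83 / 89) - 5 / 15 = -6255719 / 4386720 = -1.43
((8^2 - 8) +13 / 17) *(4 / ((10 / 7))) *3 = 8106 / 17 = 476.82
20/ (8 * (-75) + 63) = -20/ 537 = -0.04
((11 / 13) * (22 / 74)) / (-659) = -121 / 316979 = -0.00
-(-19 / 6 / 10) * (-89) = -1691 / 60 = -28.18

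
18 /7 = 2.57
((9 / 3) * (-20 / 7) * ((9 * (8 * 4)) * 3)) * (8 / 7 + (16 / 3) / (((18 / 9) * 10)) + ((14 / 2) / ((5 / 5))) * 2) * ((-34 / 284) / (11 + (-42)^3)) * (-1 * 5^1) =237651840 / 257713883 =0.92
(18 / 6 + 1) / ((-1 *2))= -2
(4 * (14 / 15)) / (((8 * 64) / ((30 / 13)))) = 7 / 416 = 0.02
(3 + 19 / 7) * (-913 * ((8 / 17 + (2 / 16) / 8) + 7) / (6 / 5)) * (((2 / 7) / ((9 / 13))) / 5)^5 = -122714564258 / 984166238475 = -0.12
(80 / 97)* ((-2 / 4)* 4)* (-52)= 85.77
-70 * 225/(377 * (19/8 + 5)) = -126000/22243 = -5.66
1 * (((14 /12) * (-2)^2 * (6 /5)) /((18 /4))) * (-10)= -112 /9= -12.44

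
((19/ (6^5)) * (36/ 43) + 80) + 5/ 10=747703/ 9288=80.50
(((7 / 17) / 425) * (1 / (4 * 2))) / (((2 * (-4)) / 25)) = -7 / 18496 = -0.00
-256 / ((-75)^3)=0.00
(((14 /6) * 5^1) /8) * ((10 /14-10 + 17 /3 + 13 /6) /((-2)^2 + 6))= -61 /288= -0.21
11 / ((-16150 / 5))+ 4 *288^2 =1071636469 / 3230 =331776.00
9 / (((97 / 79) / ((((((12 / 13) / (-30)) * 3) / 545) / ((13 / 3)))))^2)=18198756 / 1995491540355625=0.00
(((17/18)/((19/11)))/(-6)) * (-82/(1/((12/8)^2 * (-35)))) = -268345/456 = -588.48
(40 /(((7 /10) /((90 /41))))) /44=9000 /3157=2.85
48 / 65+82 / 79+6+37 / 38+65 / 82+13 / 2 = 128347721 / 8000330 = 16.04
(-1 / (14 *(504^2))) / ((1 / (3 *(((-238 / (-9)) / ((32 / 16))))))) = -17 / 1524096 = -0.00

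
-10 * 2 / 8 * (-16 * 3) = 120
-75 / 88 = -0.85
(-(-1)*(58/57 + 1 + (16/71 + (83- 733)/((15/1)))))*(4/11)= -221724/14839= -14.94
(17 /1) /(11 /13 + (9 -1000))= -221 /12872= -0.02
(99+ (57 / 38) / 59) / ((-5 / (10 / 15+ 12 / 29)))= -36613 / 1711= -21.40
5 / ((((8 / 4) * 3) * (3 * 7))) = 0.04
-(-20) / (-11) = -1.82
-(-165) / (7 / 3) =495 / 7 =70.71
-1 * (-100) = 100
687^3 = 324242703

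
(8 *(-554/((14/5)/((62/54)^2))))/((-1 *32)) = 1330985/20412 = 65.21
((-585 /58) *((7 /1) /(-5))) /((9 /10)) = 455 /29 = 15.69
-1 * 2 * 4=-8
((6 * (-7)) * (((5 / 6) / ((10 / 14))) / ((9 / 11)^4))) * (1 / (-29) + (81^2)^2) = -895581046193372 / 190269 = -4706920445.23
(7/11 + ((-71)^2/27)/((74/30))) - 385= -1130669/3663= -308.67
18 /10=1.80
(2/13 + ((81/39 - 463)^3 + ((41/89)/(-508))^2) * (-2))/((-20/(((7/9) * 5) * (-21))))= 799705691.94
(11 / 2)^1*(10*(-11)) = -605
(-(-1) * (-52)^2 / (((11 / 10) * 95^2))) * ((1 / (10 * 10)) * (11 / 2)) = 676 / 45125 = 0.01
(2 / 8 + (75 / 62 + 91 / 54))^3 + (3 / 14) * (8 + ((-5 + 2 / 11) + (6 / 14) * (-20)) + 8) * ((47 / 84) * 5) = 4625588700682837 / 141593446564416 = 32.67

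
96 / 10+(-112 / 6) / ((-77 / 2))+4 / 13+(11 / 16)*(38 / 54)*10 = 2352199 / 154440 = 15.23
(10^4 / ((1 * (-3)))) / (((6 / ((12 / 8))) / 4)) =-10000 / 3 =-3333.33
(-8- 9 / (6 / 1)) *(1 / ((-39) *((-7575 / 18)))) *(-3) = 57 / 32825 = 0.00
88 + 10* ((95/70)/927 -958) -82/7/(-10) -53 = -309649043/32445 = -9543.81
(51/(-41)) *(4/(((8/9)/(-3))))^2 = -37179/164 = -226.70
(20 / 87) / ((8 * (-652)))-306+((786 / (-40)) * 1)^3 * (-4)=852086045467 / 28362000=30043.23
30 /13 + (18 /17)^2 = 12882 /3757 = 3.43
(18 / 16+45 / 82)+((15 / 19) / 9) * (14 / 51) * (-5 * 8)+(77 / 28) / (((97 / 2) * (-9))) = 21712993 / 30829704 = 0.70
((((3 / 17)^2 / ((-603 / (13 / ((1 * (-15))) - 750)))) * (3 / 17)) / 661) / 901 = 11263 / 980207049655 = 0.00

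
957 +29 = 986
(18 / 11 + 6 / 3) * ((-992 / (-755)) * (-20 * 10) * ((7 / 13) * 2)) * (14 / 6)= -155545600 / 64779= -2401.17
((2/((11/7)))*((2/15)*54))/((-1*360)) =-7/275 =-0.03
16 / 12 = 4 / 3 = 1.33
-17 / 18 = -0.94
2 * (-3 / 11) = -6 / 11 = -0.55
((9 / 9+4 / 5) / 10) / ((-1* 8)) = -9 / 400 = -0.02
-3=-3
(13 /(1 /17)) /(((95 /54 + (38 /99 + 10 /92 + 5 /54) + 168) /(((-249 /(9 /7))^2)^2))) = 12742285164154546 /6981735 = 1825088629.71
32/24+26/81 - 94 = -92.35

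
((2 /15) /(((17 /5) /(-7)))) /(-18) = 7 /459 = 0.02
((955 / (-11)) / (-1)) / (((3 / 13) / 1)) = 12415 / 33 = 376.21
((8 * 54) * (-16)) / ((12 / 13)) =-7488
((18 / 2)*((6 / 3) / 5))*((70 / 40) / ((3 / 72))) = 756 / 5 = 151.20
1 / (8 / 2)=1 / 4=0.25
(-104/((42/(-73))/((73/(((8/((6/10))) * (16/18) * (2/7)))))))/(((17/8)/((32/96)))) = 207831/340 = 611.27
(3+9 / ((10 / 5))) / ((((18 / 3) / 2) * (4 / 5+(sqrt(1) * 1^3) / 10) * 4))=25 / 36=0.69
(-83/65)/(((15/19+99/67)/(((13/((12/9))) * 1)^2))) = -316977/5920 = -53.54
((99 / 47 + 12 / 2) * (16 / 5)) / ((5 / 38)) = 231648 / 1175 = 197.15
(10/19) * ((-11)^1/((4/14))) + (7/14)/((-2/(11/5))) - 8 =-10949/380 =-28.81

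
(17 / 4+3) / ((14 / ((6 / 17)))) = 87 / 476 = 0.18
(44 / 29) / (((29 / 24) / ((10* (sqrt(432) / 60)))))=2112* sqrt(3) / 841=4.35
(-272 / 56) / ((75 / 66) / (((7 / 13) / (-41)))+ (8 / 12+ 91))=-2244 / 2375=-0.94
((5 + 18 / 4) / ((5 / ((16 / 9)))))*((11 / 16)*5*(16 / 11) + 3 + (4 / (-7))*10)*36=9728 / 35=277.94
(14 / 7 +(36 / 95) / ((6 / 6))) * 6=1356 / 95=14.27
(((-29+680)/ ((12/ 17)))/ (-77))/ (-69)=527/ 3036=0.17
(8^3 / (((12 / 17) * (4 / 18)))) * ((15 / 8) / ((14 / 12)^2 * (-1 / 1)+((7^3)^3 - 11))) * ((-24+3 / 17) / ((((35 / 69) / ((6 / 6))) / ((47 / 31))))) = -3404371680 / 315242281319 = -0.01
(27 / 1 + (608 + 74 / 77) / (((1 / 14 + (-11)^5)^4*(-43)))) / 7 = 36673087179399140877382683979 / 9507837416881258745995516119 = 3.86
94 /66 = 47 /33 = 1.42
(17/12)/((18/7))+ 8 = 1847/216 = 8.55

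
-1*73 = -73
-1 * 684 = -684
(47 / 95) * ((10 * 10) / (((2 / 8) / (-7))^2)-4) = 38785.39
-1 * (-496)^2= -246016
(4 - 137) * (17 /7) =-323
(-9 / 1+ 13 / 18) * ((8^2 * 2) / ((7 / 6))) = -19072 / 21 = -908.19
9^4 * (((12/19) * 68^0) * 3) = 236196/19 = 12431.37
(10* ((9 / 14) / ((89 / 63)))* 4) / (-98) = -810 / 4361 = -0.19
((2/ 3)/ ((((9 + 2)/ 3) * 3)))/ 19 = 2/ 627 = 0.00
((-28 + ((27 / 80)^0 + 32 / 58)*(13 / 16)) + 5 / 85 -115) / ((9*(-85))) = 24835 / 134096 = 0.19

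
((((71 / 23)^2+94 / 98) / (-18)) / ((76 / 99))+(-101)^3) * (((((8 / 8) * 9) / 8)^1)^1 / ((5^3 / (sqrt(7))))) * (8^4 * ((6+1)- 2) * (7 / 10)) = -1169101638196992 * sqrt(7) / 8794625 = -351709389.77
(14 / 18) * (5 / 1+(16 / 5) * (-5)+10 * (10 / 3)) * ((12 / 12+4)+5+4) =6566 / 27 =243.19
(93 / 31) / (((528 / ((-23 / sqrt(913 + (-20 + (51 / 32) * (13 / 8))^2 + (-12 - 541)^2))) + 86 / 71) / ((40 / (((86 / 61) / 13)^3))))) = -7.40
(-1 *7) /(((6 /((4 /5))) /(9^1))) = -42 /5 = -8.40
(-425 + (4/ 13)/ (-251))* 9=-12481011/ 3263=-3825.01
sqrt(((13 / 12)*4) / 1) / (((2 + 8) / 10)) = sqrt(39) / 3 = 2.08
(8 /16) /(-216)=-1 /432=-0.00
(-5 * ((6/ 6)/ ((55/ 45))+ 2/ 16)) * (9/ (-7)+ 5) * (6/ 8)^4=-436995/ 78848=-5.54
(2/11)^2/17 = 4/2057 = 0.00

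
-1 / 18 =-0.06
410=410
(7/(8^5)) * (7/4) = 49/131072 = 0.00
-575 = -575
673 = 673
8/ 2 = 4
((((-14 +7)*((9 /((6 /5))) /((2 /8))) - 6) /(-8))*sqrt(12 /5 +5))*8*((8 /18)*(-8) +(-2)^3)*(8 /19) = -19968*sqrt(185) /95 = -2858.89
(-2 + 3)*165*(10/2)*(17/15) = 935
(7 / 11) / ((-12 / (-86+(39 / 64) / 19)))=731759 / 160512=4.56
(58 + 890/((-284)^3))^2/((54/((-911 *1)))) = -44666438147986519439/787048144410624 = -56751.85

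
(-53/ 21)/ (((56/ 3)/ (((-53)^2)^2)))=-1066825.24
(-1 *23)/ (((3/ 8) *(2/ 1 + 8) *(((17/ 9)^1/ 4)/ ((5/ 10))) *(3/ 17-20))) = 552/ 1685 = 0.33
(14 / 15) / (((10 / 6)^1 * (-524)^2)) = 0.00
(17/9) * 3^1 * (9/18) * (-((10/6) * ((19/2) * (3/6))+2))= -28.10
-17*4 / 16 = -17 / 4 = -4.25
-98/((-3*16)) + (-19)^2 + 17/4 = 8815/24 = 367.29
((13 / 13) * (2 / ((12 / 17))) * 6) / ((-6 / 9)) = -51 / 2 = -25.50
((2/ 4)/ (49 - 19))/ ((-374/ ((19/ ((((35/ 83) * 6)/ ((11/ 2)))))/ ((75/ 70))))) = -1577/ 918000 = -0.00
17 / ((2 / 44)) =374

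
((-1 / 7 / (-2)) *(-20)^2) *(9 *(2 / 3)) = 1200 / 7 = 171.43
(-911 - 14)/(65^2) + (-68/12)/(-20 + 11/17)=12322/166803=0.07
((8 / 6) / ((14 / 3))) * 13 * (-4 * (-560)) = 8320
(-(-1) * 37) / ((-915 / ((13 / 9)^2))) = -6253 / 74115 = -0.08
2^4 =16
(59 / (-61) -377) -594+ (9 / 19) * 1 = -1125961 / 1159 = -971.49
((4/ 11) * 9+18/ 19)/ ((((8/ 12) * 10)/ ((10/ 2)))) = 1323/ 418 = 3.17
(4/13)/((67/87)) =348/871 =0.40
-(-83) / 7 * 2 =166 / 7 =23.71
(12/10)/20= 3/50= 0.06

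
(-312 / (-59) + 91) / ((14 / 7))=5681 / 118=48.14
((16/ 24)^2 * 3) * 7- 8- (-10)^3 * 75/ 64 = 28157/ 24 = 1173.21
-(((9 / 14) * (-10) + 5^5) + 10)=-21900 / 7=-3128.57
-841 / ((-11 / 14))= 1070.36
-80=-80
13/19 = 0.68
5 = 5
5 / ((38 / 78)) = 195 / 19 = 10.26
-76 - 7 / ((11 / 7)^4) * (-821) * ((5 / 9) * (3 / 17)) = 12244219 / 746691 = 16.40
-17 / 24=-0.71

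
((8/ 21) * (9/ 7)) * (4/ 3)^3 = 512/ 441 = 1.16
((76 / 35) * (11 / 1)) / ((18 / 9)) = 418 / 35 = 11.94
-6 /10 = -0.60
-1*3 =-3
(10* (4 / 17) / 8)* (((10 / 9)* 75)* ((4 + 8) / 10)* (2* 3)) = 3000 / 17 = 176.47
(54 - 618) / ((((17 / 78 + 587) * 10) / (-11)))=241956 / 229015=1.06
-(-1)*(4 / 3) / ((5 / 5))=4 / 3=1.33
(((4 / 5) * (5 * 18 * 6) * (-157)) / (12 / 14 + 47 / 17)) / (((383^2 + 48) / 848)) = -6844255488 / 63243647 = -108.22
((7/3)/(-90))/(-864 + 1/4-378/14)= 2/68715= 0.00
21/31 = 0.68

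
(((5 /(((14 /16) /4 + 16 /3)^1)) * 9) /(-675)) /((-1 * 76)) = 8 /50635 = 0.00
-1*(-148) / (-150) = -74 / 75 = -0.99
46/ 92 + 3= 7/ 2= 3.50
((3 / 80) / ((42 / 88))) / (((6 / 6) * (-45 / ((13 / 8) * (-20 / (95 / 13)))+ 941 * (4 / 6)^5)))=451737 / 770624120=0.00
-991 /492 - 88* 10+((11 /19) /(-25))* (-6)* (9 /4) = -206053663 /233700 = -881.70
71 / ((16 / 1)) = 71 / 16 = 4.44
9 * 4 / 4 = 9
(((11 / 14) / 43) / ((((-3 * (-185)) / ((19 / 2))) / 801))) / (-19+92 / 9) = -502227 / 17596460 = -0.03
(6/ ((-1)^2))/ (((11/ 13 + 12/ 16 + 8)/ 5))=1560/ 499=3.13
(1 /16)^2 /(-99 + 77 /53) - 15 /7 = -19853171 /9264640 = -2.14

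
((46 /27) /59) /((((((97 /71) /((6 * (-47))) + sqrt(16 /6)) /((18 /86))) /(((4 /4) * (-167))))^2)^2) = 7735621475340425487429881772311537940990859776 * sqrt(6) /263417806730195566382446004400972913269036875 + 1596798238937921879034390477116822516020135015584 /263417806730195566382446004400972913269036875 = 6133.78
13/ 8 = 1.62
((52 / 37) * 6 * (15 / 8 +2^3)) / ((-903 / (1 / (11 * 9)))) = -1027 / 1102563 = -0.00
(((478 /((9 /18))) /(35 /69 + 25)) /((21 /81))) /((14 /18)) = 185.87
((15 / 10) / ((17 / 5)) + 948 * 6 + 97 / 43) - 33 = 8271553 / 1462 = 5657.70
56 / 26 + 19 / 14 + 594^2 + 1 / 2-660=32048381 / 91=352180.01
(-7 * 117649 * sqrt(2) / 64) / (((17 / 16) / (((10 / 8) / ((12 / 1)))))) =-4117715 * sqrt(2) / 3264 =-1784.11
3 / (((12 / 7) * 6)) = 7 / 24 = 0.29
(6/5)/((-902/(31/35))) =-93/78925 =-0.00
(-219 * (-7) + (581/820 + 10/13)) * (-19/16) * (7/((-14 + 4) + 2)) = 2175551889/1364480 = 1594.42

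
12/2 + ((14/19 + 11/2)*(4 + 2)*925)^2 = 1198161794.43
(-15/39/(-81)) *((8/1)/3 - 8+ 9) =0.02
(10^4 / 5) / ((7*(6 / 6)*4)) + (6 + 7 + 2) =605 / 7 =86.43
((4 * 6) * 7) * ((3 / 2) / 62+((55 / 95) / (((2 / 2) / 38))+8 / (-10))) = 552678 / 155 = 3565.66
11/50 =0.22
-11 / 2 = -5.50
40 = 40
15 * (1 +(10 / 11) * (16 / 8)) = 465 / 11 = 42.27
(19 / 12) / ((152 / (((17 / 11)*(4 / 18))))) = 17 / 4752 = 0.00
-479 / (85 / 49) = -23471 / 85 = -276.13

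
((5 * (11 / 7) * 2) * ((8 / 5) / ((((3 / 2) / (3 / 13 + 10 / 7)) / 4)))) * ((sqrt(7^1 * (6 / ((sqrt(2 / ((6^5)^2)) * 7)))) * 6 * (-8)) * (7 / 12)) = -30615552 * 2^(3 / 4) / 91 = -565813.36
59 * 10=590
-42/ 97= -0.43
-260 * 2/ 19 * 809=-420680/ 19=-22141.05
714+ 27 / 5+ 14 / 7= 3607 / 5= 721.40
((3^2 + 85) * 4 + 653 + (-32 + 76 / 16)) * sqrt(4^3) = 8014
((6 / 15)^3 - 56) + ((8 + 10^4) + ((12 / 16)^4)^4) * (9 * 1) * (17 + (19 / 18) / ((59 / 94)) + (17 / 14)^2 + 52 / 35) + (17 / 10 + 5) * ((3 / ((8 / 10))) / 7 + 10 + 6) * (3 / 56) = 1728841344941412831761 / 886910746624000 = 1949284.47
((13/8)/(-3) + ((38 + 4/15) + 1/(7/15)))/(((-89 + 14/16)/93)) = -42.07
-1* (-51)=51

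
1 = 1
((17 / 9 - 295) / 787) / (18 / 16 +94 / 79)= -1667216 / 10362429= -0.16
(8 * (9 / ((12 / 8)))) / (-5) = -48 / 5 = -9.60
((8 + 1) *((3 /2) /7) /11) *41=1107 /154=7.19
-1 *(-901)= 901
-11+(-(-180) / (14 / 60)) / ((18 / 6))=1723 / 7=246.14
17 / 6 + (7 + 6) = 95 / 6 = 15.83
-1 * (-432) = 432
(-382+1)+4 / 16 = -380.75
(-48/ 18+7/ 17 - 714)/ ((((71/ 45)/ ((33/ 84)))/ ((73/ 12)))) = -146663935/ 135184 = -1084.92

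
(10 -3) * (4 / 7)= 4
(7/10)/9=7/90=0.08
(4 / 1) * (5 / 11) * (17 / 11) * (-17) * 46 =-265880 / 121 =-2197.36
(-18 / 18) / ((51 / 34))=-2 / 3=-0.67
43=43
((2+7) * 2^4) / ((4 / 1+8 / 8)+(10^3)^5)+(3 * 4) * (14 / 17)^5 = 4.55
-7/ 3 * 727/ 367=-5089/ 1101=-4.62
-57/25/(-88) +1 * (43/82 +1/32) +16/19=9759437/6855200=1.42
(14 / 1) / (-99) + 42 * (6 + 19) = 103936 / 99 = 1049.86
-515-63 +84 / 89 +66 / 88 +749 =61479 / 356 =172.69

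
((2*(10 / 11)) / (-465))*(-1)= 4 / 1023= 0.00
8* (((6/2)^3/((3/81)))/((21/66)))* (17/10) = 1090584/35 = 31159.54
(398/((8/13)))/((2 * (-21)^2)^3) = 2587/2744515872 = 0.00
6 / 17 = 0.35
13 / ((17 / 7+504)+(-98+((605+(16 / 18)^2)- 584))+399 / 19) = 7371 / 255841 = 0.03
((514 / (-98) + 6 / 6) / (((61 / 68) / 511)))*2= -2065024 / 427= -4836.12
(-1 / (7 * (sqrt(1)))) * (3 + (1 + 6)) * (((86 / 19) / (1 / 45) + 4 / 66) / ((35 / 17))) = -4343432 / 30723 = -141.37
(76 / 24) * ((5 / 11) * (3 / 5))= 19 / 22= 0.86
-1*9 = -9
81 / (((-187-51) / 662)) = -26811 / 119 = -225.30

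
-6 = -6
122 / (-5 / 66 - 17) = -8052 / 1127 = -7.14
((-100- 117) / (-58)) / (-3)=-217 / 174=-1.25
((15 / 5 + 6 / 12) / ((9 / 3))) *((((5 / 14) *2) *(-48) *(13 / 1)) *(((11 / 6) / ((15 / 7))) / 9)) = -4004 / 81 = -49.43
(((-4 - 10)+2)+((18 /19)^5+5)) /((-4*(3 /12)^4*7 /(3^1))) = 2965080000 /17332693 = 171.07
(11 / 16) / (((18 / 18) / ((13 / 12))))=143 / 192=0.74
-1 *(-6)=6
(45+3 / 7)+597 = 4497 / 7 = 642.43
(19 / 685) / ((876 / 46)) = 0.00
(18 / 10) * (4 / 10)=18 / 25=0.72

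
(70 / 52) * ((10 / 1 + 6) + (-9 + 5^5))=54810 / 13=4216.15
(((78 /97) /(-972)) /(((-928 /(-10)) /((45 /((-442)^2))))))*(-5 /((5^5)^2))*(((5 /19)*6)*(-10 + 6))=-1 /150600284250000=-0.00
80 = 80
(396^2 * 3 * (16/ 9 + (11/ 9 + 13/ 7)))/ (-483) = -5331744/ 1127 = -4730.92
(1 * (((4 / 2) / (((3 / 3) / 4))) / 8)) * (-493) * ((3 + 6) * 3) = -13311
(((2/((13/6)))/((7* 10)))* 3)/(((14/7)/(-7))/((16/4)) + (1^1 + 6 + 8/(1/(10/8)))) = 12/5135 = 0.00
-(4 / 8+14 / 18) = -23 / 18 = -1.28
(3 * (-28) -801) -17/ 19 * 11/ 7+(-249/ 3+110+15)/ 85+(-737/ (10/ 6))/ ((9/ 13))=-51708343/ 33915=-1524.65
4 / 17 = 0.24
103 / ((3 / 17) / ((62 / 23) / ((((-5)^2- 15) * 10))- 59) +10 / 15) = 155.20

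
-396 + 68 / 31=-393.81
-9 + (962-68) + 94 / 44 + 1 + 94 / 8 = 39595 / 44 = 899.89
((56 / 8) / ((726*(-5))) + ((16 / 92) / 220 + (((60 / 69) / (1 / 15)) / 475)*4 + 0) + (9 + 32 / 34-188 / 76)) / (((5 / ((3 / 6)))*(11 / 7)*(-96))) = -57206597 / 11390974848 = -0.01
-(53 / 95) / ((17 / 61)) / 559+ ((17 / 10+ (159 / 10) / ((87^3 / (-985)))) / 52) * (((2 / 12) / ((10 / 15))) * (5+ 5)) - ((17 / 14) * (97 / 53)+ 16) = -2668028535151541 / 147036360031470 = -18.15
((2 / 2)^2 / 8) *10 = 5 / 4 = 1.25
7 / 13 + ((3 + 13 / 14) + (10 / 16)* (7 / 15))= 10393 / 2184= 4.76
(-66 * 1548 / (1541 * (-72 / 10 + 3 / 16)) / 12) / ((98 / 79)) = 815280 / 1283653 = 0.64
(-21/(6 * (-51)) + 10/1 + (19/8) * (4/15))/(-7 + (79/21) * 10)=19103/54655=0.35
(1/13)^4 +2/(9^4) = 0.00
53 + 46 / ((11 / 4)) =767 / 11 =69.73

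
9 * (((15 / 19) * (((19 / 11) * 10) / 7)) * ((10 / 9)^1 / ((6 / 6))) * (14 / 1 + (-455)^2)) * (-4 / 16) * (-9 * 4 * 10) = 3992895000 / 11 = 362990454.55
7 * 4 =28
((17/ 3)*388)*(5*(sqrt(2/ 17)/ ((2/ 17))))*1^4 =16490*sqrt(34)/ 3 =32050.80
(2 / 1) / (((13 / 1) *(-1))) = -2 / 13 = -0.15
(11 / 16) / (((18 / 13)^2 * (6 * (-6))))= -1859 / 186624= -0.01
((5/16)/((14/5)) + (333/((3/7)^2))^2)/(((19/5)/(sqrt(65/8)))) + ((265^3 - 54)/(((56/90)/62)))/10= 3681405405 * sqrt(130)/17024 + 5192070309/28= 187896688.65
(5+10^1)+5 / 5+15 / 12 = 69 / 4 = 17.25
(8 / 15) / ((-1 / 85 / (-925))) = 125800 / 3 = 41933.33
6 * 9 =54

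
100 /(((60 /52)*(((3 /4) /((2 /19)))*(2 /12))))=72.98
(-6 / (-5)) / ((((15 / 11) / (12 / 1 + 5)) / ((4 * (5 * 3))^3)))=3231360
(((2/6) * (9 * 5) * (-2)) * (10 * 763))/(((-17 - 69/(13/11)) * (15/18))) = 25506/7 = 3643.71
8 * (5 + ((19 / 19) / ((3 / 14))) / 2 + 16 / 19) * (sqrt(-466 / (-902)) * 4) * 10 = 1880.40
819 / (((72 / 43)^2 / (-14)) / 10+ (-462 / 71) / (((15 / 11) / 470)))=-3763112535 / 10305049756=-0.37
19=19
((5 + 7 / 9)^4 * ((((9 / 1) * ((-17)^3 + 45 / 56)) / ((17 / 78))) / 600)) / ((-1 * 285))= 817091138552 / 618100875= 1321.94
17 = 17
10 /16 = 5 /8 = 0.62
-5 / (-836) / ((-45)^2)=1 / 338580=0.00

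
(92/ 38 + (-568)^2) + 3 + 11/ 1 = 6130168/ 19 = 322640.42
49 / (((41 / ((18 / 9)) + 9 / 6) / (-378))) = -9261 / 11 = -841.91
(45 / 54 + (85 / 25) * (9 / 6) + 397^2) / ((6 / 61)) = 72108832 / 45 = 1602418.49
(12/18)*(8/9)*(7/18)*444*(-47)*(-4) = 1558144/81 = 19236.35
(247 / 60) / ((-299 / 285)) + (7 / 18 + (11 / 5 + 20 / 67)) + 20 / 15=82331 / 277380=0.30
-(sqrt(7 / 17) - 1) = 1 - sqrt(119) / 17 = 0.36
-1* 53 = -53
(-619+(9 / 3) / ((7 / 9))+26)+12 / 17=-70024 / 119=-588.44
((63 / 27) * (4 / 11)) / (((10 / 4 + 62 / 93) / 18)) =1008 / 209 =4.82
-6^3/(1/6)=-1296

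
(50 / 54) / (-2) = -25 / 54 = -0.46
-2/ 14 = -1/ 7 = -0.14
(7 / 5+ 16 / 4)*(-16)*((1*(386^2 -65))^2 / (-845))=9581951272752 / 4225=2267917461.01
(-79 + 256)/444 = 59/148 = 0.40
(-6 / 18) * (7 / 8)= -7 / 24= -0.29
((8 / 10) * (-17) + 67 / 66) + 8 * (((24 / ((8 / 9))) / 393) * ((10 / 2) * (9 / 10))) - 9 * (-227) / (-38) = -26232391 / 410685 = -63.87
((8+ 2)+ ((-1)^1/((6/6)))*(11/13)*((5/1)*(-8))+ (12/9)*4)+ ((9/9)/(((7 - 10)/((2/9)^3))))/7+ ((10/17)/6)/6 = 332883865/6766578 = 49.20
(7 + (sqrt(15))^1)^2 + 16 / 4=14 * sqrt(15) + 68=122.22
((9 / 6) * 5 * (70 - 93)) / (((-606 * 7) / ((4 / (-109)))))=-115 / 77063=-0.00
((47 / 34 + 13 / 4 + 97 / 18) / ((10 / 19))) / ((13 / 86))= 5010661 / 39780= 125.96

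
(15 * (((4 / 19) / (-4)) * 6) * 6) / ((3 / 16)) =-151.58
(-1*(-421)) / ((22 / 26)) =5473 / 11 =497.55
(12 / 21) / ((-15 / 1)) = -4 / 105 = -0.04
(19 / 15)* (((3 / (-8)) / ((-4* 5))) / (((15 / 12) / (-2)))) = -19 / 500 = -0.04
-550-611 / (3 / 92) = -57862 / 3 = -19287.33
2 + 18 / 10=3.80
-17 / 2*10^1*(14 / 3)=-1190 / 3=-396.67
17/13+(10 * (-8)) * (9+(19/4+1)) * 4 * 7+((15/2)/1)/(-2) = -1718207/52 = -33042.44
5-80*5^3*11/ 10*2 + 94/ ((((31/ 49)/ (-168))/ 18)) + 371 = -14598888/ 31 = -470931.87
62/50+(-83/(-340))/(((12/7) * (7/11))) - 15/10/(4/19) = -115489/20400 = -5.66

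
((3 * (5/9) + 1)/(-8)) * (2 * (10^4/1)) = -20000/3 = -6666.67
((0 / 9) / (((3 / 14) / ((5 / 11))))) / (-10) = 0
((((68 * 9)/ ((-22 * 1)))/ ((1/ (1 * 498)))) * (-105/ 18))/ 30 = 29631/ 11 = 2693.73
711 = 711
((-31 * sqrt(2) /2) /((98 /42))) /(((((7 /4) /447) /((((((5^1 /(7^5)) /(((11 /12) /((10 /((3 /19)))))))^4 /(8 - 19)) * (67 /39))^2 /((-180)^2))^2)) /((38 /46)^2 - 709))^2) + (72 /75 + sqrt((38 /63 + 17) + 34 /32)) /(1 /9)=-4868359517610661515811801016558318373305527961155396980327430419097025773568000000000000000000000000000000000000000000000000000000000000 * sqrt(2) /67678376305397028454739060065704388711309629642283141065896334924044230853373927457993335128742390238462448506481954223747525144910708083872802660192479935586666957721441741158517596936584755235412073741 + 216 /25 + 3 * sqrt(131705) /28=47.52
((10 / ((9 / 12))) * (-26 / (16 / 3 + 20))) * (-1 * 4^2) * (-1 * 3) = -12480 / 19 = -656.84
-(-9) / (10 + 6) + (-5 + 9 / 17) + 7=841 / 272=3.09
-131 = -131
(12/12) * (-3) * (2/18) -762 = -2287/3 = -762.33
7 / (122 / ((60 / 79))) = 210 / 4819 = 0.04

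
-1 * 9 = -9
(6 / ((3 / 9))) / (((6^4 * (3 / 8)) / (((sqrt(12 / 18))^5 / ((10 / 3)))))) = 2 * sqrt(6) / 1215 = 0.00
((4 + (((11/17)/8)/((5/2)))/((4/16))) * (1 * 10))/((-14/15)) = -5265/119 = -44.24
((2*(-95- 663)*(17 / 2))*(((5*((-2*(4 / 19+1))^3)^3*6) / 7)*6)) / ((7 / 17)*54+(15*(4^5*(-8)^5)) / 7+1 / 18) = -654534501383332335329280 / 49698679665372104109607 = -13.17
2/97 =0.02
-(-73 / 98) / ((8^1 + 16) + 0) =0.03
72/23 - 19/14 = 571/322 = 1.77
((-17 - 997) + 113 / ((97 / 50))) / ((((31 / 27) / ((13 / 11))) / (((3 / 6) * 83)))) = -122766462 / 3007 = -40826.89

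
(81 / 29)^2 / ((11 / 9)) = 59049 / 9251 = 6.38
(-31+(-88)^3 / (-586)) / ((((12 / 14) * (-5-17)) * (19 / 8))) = -1547714 / 61237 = -25.27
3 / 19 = 0.16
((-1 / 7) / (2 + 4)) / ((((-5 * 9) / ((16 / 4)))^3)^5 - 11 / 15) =2684354560 / 659746364439030386633198573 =0.00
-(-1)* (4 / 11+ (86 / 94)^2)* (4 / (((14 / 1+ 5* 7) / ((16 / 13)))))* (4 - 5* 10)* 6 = -515347200 / 15478463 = -33.29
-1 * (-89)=89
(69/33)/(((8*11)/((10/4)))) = 115/1936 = 0.06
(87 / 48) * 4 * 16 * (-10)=-1160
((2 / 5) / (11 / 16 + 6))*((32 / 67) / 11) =1024 / 394295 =0.00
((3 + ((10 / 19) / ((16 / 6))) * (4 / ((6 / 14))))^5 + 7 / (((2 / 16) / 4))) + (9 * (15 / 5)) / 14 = 100103314385 / 34665386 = 2887.70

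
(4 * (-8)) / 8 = -4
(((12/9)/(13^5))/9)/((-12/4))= -4/30074733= -0.00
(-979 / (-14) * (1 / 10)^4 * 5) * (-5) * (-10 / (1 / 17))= 16643 / 560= 29.72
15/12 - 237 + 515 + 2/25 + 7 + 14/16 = 57441/200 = 287.20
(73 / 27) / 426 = 73 / 11502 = 0.01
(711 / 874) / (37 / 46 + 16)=711 / 14687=0.05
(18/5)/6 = 3/5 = 0.60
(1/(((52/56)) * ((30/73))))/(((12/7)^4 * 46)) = 1226911/186001920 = 0.01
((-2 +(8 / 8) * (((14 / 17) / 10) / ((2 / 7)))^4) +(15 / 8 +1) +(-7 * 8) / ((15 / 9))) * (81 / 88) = -2213445078369 / 73498480000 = -30.12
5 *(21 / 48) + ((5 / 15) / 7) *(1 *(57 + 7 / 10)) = 8291 / 1680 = 4.94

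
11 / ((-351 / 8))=-88 / 351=-0.25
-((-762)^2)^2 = -337147454736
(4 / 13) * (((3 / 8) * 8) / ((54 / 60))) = 40 / 39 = 1.03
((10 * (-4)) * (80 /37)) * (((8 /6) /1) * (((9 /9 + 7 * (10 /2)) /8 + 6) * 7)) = -313600 /37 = -8475.68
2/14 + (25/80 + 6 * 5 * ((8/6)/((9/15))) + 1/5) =113101/1680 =67.32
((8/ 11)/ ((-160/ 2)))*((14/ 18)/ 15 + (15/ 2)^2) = -30403/ 59400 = -0.51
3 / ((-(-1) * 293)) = 3 / 293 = 0.01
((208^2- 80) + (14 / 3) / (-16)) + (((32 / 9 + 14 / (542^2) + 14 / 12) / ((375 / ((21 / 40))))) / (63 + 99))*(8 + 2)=2311990515432293 / 53538489000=43183.71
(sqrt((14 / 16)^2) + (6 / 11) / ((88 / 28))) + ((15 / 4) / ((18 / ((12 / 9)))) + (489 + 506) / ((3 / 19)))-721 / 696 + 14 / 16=1592397919 / 252648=6302.83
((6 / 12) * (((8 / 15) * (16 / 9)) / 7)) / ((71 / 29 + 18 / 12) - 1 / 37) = 137344 / 7952175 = 0.02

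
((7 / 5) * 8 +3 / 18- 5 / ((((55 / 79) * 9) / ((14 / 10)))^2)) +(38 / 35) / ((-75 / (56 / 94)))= 1279266011 / 115161750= 11.11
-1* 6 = -6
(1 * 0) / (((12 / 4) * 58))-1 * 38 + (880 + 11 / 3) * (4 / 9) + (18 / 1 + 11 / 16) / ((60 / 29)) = 3142999 / 8640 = 363.77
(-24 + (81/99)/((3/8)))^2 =57600/121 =476.03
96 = 96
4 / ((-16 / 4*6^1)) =-1 / 6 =-0.17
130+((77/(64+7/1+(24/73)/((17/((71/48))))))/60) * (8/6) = 130.02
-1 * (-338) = 338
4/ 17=0.24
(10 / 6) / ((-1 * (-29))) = 5 / 87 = 0.06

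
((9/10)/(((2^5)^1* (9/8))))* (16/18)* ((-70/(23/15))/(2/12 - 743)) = 140/102511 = 0.00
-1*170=-170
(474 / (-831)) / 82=-79 / 11357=-0.01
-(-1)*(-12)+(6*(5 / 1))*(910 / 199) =24912 / 199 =125.19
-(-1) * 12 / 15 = 4 / 5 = 0.80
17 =17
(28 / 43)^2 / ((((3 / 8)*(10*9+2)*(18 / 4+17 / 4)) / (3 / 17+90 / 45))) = 33152 / 10844385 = 0.00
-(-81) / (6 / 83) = 1120.50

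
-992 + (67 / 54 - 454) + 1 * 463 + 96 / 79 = -4183001 / 4266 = -980.54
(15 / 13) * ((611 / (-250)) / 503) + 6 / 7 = 0.85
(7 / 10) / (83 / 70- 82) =-49 / 5657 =-0.01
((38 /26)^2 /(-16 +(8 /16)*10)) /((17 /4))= -1444 /31603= -0.05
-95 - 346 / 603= -95.57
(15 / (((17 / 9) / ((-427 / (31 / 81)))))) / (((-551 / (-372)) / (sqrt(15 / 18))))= -9338490 * sqrt(30) / 9367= -5460.55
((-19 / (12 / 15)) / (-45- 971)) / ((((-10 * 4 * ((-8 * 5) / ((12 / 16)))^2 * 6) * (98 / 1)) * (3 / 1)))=-19 / 163132211200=-0.00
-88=-88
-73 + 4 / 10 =-363 / 5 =-72.60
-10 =-10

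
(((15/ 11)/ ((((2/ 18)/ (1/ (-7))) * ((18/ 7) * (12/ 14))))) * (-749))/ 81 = 7.36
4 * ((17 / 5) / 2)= 34 / 5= 6.80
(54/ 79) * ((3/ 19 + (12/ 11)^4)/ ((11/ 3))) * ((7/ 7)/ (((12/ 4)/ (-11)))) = -23646978/ 21976141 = -1.08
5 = 5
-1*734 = -734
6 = 6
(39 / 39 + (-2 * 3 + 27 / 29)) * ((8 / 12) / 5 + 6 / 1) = -10856 / 435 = -24.96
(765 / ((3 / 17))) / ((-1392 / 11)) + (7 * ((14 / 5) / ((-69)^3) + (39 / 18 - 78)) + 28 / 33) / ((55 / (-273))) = 399061923137567 / 153698410800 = 2596.40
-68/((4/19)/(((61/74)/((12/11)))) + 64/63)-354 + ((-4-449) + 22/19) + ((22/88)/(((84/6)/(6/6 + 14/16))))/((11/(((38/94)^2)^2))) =-12742501060046714329/14844952421617472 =-858.37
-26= -26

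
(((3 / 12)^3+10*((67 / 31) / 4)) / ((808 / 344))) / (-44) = -462293 / 8816896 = -0.05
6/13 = 0.46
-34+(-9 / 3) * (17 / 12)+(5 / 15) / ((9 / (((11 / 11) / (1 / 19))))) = -4055 / 108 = -37.55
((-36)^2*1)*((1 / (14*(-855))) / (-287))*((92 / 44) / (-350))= -828 / 367395875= -0.00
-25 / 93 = -0.27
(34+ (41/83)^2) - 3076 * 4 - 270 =-86386379/6889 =-12539.76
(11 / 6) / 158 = 11 / 948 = 0.01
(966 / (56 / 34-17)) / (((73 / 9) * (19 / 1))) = -16422 / 40223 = -0.41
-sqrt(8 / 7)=-2 * sqrt(14) / 7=-1.07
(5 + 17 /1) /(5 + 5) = 11 /5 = 2.20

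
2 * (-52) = -104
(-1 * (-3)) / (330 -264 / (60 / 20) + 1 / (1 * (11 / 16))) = 33 / 2678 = 0.01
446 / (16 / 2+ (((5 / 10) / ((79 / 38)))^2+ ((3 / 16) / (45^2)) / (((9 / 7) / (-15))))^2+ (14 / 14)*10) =729446148625190400 / 29444800409224849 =24.77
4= 4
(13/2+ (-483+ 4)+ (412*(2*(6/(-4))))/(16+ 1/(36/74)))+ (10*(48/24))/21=-540.00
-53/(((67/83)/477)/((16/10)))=-16786584/335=-50109.21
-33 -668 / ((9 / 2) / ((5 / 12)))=-2561 / 27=-94.85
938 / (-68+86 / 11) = -5159 / 331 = -15.59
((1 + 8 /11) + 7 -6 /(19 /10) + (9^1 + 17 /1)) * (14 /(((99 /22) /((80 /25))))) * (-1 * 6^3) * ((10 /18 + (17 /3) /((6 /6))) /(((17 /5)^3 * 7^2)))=-675635200 /3080451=-219.33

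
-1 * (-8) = 8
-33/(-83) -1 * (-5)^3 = 10408/83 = 125.40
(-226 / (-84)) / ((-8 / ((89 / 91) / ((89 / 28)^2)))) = -113 / 3471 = -0.03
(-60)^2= 3600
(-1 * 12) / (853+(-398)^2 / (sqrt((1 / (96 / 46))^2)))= -276 / 7623011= -0.00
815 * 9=7335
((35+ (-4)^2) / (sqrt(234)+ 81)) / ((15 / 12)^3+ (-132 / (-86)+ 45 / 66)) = 13894848 / 88738987-514624*sqrt(26) / 88738987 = 0.13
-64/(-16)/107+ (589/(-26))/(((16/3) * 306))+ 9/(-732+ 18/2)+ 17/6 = 3112311521/1094193984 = 2.84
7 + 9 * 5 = 52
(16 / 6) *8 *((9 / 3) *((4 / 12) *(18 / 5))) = 384 / 5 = 76.80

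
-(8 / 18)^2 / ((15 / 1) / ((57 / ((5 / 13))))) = -1.95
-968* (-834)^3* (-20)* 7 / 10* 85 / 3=-222740513170560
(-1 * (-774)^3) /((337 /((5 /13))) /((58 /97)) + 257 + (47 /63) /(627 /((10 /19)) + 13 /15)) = 20198931655578480 /75029467991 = 269213.31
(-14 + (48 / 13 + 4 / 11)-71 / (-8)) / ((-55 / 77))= 8561 / 5720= 1.50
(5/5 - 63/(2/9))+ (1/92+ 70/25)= -128657/460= -279.69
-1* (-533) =533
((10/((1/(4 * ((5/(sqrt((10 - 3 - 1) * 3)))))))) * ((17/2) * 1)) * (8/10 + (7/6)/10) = 4675 * sqrt(2)/18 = 367.30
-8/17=-0.47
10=10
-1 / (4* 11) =-1 / 44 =-0.02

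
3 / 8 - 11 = -85 / 8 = -10.62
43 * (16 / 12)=172 / 3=57.33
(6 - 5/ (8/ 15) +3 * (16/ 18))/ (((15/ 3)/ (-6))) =17/ 20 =0.85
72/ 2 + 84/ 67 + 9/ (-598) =1492005/ 40066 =37.24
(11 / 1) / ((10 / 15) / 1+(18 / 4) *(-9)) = -66 / 239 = -0.28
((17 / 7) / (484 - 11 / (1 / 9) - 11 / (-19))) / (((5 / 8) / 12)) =5168 / 42735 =0.12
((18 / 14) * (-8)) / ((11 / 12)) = -864 / 77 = -11.22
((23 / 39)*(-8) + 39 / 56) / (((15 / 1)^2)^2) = -8783 / 110565000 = -0.00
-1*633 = -633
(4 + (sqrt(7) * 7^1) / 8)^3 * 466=5569865 * sqrt(7) / 256 + 478349 / 8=117357.99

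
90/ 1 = 90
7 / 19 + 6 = 121 / 19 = 6.37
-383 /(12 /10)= -1915 /6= -319.17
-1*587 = -587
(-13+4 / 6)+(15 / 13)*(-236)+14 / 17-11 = -195464 / 663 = -294.82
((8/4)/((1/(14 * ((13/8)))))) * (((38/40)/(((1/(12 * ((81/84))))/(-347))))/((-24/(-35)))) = -16199001/64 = -253109.39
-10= -10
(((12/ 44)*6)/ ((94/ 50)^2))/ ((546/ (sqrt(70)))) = 1875*sqrt(70)/ 2211209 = 0.01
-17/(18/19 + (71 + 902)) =-323/18505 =-0.02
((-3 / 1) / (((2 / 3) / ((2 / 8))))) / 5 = -9 / 40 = -0.22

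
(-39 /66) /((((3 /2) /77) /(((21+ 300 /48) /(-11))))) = 9919 /132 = 75.14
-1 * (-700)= 700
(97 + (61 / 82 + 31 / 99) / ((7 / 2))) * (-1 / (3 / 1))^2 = 2764642 / 255717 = 10.81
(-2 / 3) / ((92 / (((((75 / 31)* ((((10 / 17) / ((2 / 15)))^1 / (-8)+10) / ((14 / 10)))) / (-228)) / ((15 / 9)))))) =32125 / 103173952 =0.00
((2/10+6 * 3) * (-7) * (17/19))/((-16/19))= 10829/80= 135.36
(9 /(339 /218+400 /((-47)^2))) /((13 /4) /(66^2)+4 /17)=1283782652064 /58454177767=21.96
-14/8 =-7/4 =-1.75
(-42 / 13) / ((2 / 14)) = -294 / 13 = -22.62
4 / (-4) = -1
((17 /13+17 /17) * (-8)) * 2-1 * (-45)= 105 /13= 8.08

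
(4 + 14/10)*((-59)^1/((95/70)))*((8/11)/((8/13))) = -289926/1045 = -277.44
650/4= 325/2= 162.50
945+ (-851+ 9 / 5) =479 / 5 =95.80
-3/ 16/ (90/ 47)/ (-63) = 47/ 30240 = 0.00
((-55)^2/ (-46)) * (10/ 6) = -15125/ 138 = -109.60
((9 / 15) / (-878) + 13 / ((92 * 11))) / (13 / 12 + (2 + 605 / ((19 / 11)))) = 1539969 / 44739453605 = 0.00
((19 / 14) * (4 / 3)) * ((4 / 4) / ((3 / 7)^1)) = 38 / 9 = 4.22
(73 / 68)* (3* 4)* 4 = 876 / 17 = 51.53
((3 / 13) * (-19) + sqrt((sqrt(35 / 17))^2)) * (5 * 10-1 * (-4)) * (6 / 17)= -18468 / 221 + 324 * sqrt(595) / 289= -56.22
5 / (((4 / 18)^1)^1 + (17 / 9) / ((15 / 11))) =3.11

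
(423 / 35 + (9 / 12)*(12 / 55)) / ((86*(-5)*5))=-2358 / 413875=-0.01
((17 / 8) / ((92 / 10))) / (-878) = -85 / 323104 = -0.00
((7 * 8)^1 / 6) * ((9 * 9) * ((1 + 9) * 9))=68040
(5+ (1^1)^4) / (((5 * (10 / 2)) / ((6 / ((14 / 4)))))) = 72 / 175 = 0.41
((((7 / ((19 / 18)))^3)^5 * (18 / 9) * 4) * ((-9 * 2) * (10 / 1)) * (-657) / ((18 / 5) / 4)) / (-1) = -33670031987391467459114482773472051200 / 15181127029874798299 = -2217887507372313368.20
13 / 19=0.68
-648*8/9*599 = -345024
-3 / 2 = -1.50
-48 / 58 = -24 / 29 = -0.83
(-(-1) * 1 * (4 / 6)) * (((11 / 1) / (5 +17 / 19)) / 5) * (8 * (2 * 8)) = 3344 / 105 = 31.85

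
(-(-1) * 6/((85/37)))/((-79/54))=-11988/6715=-1.79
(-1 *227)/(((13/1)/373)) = -84671/13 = -6513.15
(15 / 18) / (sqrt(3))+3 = 5*sqrt(3) / 18+3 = 3.48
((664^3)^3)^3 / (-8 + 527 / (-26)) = -410687506026298276900842669276897158389756657455859893463445044182558602952704 / 735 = -558758511600405818912711100000000000000000000000000000000000000000000000000.00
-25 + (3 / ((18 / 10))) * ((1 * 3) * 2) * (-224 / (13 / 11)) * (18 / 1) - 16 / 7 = -3107123 / 91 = -34144.21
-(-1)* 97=97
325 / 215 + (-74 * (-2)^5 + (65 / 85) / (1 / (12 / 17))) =29452629 / 12427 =2370.05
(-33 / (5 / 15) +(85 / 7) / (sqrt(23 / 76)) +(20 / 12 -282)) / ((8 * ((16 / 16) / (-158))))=44951 / 6 -6715 * sqrt(437) / 322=7055.89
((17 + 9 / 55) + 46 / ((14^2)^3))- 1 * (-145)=33577967057 / 207062240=162.16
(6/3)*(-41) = -82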